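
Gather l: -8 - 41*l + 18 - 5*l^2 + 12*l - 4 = -5*l^2 - 29*l + 6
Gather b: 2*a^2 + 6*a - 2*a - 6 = 2*a^2 + 4*a - 6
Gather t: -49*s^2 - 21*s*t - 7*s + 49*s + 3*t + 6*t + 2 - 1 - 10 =-49*s^2 + 42*s + t*(9 - 21*s) - 9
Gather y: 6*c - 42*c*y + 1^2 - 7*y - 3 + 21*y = 6*c + y*(14 - 42*c) - 2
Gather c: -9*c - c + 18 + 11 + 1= 30 - 10*c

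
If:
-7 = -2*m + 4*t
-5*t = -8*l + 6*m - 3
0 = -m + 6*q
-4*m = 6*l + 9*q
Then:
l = -517/760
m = 141/190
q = 47/380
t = -131/95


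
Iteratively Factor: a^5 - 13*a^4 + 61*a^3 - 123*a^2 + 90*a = (a - 3)*(a^4 - 10*a^3 + 31*a^2 - 30*a) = (a - 5)*(a - 3)*(a^3 - 5*a^2 + 6*a) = (a - 5)*(a - 3)*(a - 2)*(a^2 - 3*a) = (a - 5)*(a - 3)^2*(a - 2)*(a)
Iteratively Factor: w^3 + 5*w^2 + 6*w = (w)*(w^2 + 5*w + 6) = w*(w + 3)*(w + 2)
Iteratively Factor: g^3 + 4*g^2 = (g + 4)*(g^2) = g*(g + 4)*(g)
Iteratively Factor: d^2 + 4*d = (d + 4)*(d)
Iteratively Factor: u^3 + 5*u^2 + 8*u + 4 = (u + 1)*(u^2 + 4*u + 4) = (u + 1)*(u + 2)*(u + 2)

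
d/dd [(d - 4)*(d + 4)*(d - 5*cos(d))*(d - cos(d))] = 6*d^3*sin(d) + 4*d^3 - 5*d^2*sin(2*d) - 18*d^2*cos(d) - 96*d*sin(d) + 10*d*cos(d)^2 - 32*d + 80*sin(2*d) + 96*cos(d)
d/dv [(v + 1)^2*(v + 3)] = (v + 1)*(3*v + 7)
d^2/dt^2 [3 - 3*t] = 0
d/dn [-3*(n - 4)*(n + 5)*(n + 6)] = -9*n^2 - 42*n + 42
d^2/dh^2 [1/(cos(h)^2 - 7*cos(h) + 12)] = (-4*sin(h)^4 + 3*sin(h)^2 - 441*cos(h)/4 + 21*cos(3*h)/4 + 75)/((cos(h) - 4)^3*(cos(h) - 3)^3)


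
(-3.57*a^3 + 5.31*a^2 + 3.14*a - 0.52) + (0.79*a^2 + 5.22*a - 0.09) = -3.57*a^3 + 6.1*a^2 + 8.36*a - 0.61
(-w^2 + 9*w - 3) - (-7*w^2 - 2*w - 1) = 6*w^2 + 11*w - 2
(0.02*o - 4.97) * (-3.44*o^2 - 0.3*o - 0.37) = -0.0688*o^3 + 17.0908*o^2 + 1.4836*o + 1.8389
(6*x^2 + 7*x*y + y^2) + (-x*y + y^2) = 6*x^2 + 6*x*y + 2*y^2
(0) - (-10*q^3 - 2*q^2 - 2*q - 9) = 10*q^3 + 2*q^2 + 2*q + 9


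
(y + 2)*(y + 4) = y^2 + 6*y + 8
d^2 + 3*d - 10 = (d - 2)*(d + 5)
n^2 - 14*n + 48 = (n - 8)*(n - 6)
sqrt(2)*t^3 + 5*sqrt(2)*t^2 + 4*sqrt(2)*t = t*(t + 4)*(sqrt(2)*t + sqrt(2))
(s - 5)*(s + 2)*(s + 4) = s^3 + s^2 - 22*s - 40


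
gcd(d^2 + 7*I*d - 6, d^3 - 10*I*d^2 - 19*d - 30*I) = d + I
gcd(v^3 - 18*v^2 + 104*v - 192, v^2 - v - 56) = v - 8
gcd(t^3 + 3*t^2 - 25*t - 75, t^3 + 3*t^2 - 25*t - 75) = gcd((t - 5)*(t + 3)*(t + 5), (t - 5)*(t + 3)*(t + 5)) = t^3 + 3*t^2 - 25*t - 75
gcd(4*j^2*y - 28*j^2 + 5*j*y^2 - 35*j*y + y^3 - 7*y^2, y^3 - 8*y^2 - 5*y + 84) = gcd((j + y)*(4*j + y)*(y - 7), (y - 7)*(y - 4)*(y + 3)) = y - 7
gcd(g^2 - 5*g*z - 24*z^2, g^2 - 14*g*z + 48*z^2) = -g + 8*z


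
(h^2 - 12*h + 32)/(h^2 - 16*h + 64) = (h - 4)/(h - 8)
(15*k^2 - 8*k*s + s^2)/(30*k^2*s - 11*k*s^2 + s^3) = (-3*k + s)/(s*(-6*k + s))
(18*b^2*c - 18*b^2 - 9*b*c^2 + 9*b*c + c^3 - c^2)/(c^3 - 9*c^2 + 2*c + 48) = (18*b^2*c - 18*b^2 - 9*b*c^2 + 9*b*c + c^3 - c^2)/(c^3 - 9*c^2 + 2*c + 48)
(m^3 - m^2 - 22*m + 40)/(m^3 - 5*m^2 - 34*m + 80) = (m - 4)/(m - 8)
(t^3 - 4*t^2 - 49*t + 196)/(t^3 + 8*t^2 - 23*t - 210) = (t^2 - 11*t + 28)/(t^2 + t - 30)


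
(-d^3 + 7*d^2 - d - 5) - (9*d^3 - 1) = -10*d^3 + 7*d^2 - d - 4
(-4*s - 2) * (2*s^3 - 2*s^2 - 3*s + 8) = -8*s^4 + 4*s^3 + 16*s^2 - 26*s - 16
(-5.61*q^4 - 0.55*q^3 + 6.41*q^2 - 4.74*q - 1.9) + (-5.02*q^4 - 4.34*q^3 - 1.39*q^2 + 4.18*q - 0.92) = -10.63*q^4 - 4.89*q^3 + 5.02*q^2 - 0.56*q - 2.82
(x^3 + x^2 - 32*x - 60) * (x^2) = x^5 + x^4 - 32*x^3 - 60*x^2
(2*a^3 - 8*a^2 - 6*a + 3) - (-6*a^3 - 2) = 8*a^3 - 8*a^2 - 6*a + 5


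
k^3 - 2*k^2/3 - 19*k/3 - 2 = (k - 3)*(k + 1/3)*(k + 2)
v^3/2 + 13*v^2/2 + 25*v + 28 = (v/2 + 1)*(v + 4)*(v + 7)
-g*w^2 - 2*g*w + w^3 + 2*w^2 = w*(-g + w)*(w + 2)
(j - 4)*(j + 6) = j^2 + 2*j - 24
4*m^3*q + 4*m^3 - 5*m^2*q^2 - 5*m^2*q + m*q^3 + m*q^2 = (-4*m + q)*(-m + q)*(m*q + m)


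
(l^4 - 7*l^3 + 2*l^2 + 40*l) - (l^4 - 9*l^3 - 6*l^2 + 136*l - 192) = 2*l^3 + 8*l^2 - 96*l + 192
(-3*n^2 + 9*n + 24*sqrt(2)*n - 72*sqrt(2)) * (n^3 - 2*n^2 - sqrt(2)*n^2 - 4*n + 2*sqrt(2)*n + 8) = -3*n^5 + 15*n^4 + 27*sqrt(2)*n^4 - 135*sqrt(2)*n^3 - 54*n^3 + 66*sqrt(2)*n^2 + 180*n^2 - 216*n + 480*sqrt(2)*n - 576*sqrt(2)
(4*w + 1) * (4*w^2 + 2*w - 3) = 16*w^3 + 12*w^2 - 10*w - 3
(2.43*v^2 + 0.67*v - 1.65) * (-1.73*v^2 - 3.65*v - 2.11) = -4.2039*v^4 - 10.0286*v^3 - 4.7183*v^2 + 4.6088*v + 3.4815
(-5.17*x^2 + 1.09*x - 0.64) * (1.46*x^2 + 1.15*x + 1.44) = -7.5482*x^4 - 4.3541*x^3 - 7.1257*x^2 + 0.8336*x - 0.9216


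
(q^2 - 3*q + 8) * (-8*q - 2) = -8*q^3 + 22*q^2 - 58*q - 16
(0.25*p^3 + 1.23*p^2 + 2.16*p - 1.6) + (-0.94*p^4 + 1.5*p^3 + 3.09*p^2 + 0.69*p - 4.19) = -0.94*p^4 + 1.75*p^3 + 4.32*p^2 + 2.85*p - 5.79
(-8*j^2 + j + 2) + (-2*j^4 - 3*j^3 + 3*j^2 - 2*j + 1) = -2*j^4 - 3*j^3 - 5*j^2 - j + 3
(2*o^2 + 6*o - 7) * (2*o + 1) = 4*o^3 + 14*o^2 - 8*o - 7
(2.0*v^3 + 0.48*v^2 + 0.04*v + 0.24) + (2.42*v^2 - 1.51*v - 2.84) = 2.0*v^3 + 2.9*v^2 - 1.47*v - 2.6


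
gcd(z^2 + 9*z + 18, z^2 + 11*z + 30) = z + 6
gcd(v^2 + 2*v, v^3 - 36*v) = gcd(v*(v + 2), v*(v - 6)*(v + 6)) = v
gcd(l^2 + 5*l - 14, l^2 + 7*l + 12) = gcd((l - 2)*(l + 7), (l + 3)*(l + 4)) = 1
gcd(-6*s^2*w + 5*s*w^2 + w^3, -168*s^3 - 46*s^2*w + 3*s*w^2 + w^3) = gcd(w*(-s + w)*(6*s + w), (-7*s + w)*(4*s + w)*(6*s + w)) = 6*s + w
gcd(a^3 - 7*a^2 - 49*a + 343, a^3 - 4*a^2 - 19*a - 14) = a - 7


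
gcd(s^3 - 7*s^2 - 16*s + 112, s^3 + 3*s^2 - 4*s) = s + 4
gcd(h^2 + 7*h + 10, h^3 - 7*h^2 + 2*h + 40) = h + 2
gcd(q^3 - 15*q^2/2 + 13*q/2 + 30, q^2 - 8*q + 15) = q - 5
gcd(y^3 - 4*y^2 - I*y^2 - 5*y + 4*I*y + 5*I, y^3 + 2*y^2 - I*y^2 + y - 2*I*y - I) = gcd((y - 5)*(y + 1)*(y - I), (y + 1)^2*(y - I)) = y^2 + y*(1 - I) - I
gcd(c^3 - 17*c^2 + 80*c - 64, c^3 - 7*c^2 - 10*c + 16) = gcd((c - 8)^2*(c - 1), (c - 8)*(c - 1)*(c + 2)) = c^2 - 9*c + 8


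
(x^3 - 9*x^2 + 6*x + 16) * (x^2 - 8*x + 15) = x^5 - 17*x^4 + 93*x^3 - 167*x^2 - 38*x + 240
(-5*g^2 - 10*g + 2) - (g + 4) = -5*g^2 - 11*g - 2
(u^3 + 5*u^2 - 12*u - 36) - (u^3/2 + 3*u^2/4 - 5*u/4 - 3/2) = u^3/2 + 17*u^2/4 - 43*u/4 - 69/2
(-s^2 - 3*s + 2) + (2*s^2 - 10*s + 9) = s^2 - 13*s + 11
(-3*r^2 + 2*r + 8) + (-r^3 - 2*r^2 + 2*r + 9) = -r^3 - 5*r^2 + 4*r + 17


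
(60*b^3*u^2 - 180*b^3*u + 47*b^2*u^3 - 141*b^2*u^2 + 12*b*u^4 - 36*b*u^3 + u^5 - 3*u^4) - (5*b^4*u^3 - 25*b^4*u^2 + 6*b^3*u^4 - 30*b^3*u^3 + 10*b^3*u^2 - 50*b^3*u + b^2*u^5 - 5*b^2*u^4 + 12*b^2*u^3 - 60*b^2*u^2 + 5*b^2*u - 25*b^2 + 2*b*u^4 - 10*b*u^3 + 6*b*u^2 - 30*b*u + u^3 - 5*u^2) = -5*b^4*u^3 + 25*b^4*u^2 - 6*b^3*u^4 + 30*b^3*u^3 + 50*b^3*u^2 - 130*b^3*u - b^2*u^5 + 5*b^2*u^4 + 35*b^2*u^3 - 81*b^2*u^2 - 5*b^2*u + 25*b^2 + 10*b*u^4 - 26*b*u^3 - 6*b*u^2 + 30*b*u + u^5 - 3*u^4 - u^3 + 5*u^2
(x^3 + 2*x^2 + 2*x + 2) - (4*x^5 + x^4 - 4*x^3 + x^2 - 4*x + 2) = -4*x^5 - x^4 + 5*x^3 + x^2 + 6*x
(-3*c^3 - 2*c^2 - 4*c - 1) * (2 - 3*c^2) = 9*c^5 + 6*c^4 + 6*c^3 - c^2 - 8*c - 2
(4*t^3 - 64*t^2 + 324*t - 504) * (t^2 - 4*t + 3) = 4*t^5 - 80*t^4 + 592*t^3 - 1992*t^2 + 2988*t - 1512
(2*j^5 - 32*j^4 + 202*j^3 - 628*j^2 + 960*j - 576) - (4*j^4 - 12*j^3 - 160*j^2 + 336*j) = 2*j^5 - 36*j^4 + 214*j^3 - 468*j^2 + 624*j - 576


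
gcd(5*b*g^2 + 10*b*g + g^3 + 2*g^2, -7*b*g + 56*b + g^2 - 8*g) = 1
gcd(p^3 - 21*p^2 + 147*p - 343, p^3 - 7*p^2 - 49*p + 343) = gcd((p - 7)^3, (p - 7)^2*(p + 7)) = p^2 - 14*p + 49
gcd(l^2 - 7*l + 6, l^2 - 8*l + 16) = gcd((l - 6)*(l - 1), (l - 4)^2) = 1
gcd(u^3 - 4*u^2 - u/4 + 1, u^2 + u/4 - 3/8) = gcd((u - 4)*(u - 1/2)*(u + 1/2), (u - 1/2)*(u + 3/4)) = u - 1/2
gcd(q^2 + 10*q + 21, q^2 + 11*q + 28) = q + 7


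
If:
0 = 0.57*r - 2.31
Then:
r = 4.05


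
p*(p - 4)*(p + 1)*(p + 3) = p^4 - 13*p^2 - 12*p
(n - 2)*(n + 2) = n^2 - 4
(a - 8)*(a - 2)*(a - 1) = a^3 - 11*a^2 + 26*a - 16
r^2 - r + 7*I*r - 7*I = (r - 1)*(r + 7*I)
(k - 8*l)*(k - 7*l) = k^2 - 15*k*l + 56*l^2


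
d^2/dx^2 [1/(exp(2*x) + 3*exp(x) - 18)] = (2*(2*exp(x) + 3)^2*exp(x) - (4*exp(x) + 3)*(exp(2*x) + 3*exp(x) - 18))*exp(x)/(exp(2*x) + 3*exp(x) - 18)^3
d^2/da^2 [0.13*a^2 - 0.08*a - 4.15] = 0.260000000000000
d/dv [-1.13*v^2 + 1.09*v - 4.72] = 1.09 - 2.26*v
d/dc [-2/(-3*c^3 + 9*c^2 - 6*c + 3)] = 2*(-3*c^2 + 6*c - 2)/(3*(c^3 - 3*c^2 + 2*c - 1)^2)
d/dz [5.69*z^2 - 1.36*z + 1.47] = 11.38*z - 1.36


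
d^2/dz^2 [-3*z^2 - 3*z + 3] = -6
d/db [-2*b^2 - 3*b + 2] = -4*b - 3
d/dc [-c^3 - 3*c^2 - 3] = 3*c*(-c - 2)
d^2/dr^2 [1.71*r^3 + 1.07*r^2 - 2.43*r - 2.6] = 10.26*r + 2.14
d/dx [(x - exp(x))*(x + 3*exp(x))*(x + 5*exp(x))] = 7*x^2*exp(x) + 3*x^2 + 14*x*exp(2*x) + 14*x*exp(x) - 45*exp(3*x) + 7*exp(2*x)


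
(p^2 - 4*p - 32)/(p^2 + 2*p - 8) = (p - 8)/(p - 2)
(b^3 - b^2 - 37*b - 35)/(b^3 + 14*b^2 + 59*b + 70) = (b^2 - 6*b - 7)/(b^2 + 9*b + 14)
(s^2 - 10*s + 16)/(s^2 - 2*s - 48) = (s - 2)/(s + 6)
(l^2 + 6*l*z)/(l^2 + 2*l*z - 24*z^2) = l/(l - 4*z)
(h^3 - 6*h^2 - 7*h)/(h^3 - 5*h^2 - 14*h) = (h + 1)/(h + 2)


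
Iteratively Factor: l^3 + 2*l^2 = (l + 2)*(l^2) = l*(l + 2)*(l)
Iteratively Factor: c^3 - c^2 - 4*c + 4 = (c - 2)*(c^2 + c - 2) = (c - 2)*(c + 2)*(c - 1)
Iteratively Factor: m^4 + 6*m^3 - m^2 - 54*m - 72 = (m + 3)*(m^3 + 3*m^2 - 10*m - 24) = (m + 3)*(m + 4)*(m^2 - m - 6) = (m + 2)*(m + 3)*(m + 4)*(m - 3)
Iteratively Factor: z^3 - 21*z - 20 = (z + 4)*(z^2 - 4*z - 5) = (z + 1)*(z + 4)*(z - 5)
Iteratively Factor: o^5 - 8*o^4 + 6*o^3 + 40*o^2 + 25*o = (o + 1)*(o^4 - 9*o^3 + 15*o^2 + 25*o) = (o + 1)^2*(o^3 - 10*o^2 + 25*o) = o*(o + 1)^2*(o^2 - 10*o + 25) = o*(o - 5)*(o + 1)^2*(o - 5)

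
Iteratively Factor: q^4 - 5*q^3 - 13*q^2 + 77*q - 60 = (q + 4)*(q^3 - 9*q^2 + 23*q - 15) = (q - 1)*(q + 4)*(q^2 - 8*q + 15) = (q - 5)*(q - 1)*(q + 4)*(q - 3)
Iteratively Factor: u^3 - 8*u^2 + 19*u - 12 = (u - 4)*(u^2 - 4*u + 3) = (u - 4)*(u - 1)*(u - 3)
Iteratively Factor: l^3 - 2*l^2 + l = (l - 1)*(l^2 - l) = l*(l - 1)*(l - 1)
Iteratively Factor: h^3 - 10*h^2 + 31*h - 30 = (h - 3)*(h^2 - 7*h + 10) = (h - 5)*(h - 3)*(h - 2)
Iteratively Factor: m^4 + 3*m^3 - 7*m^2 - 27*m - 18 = (m + 2)*(m^3 + m^2 - 9*m - 9) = (m + 2)*(m + 3)*(m^2 - 2*m - 3) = (m - 3)*(m + 2)*(m + 3)*(m + 1)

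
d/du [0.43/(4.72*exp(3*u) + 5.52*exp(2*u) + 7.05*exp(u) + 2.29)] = (-6.0888*exp(2*u) - 4.7472*exp(u) - 3.0315)*exp(u)/(4.72*exp(3*u) + 5.52*exp(2*u) + 7.05*exp(u) + 2.29)^2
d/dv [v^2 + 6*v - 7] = 2*v + 6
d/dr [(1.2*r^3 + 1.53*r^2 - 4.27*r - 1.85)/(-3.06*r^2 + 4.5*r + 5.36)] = (-3.672*r^4 + 10.8*r^3 + 13.1148*r^2 + 5.0796*r - 14.5622)/(9.3636*r^4 - 27.54*r^3 - 12.5532*r^2 + 48.24*r + 28.7296)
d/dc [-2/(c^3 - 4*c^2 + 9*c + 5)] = 2*(3*c^2 - 8*c + 9)/(c^3 - 4*c^2 + 9*c + 5)^2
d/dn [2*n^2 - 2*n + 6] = 4*n - 2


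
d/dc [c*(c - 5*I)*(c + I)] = 3*c^2 - 8*I*c + 5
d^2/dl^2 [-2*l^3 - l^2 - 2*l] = -12*l - 2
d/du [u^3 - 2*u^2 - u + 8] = 3*u^2 - 4*u - 1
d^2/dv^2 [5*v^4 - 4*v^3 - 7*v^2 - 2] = 60*v^2 - 24*v - 14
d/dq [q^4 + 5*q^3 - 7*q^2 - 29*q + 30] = 4*q^3 + 15*q^2 - 14*q - 29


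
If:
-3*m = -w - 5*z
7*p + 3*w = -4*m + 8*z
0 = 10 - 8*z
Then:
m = w/3 + 25/12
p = 5/21 - 13*w/21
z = 5/4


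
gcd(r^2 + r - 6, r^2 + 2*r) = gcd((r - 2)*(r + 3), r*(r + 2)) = 1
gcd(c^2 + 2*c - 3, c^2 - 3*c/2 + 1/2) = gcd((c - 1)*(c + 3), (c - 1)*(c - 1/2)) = c - 1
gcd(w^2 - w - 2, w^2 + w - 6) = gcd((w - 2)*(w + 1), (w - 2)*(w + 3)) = w - 2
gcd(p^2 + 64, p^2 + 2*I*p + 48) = p + 8*I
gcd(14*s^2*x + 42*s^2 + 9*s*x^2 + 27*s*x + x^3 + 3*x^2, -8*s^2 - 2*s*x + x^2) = 2*s + x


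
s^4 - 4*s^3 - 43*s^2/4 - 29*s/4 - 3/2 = (s - 6)*(s + 1/2)^2*(s + 1)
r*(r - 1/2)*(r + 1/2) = r^3 - r/4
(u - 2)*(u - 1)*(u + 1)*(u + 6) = u^4 + 4*u^3 - 13*u^2 - 4*u + 12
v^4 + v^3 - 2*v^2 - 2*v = v*(v + 1)*(v - sqrt(2))*(v + sqrt(2))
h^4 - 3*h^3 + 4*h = h*(h - 2)^2*(h + 1)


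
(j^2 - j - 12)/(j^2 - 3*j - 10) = (-j^2 + j + 12)/(-j^2 + 3*j + 10)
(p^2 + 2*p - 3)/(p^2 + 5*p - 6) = (p + 3)/(p + 6)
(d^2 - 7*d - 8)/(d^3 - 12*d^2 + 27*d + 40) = 1/(d - 5)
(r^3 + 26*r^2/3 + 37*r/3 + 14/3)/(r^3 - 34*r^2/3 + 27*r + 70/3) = (r^2 + 8*r + 7)/(r^2 - 12*r + 35)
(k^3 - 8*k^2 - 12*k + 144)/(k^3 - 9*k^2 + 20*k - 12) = (k^2 - 2*k - 24)/(k^2 - 3*k + 2)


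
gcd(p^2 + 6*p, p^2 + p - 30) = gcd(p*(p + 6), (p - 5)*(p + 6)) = p + 6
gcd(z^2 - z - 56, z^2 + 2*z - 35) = z + 7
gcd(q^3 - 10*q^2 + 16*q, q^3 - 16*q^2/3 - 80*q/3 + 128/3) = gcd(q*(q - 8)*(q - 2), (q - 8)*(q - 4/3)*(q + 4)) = q - 8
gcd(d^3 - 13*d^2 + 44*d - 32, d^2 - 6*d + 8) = d - 4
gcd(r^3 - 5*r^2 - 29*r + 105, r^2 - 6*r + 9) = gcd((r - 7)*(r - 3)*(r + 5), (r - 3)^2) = r - 3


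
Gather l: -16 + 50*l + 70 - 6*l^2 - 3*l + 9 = -6*l^2 + 47*l + 63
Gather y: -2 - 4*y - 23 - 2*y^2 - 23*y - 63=-2*y^2 - 27*y - 88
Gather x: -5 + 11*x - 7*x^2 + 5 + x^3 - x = x^3 - 7*x^2 + 10*x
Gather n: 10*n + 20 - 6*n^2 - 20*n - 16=-6*n^2 - 10*n + 4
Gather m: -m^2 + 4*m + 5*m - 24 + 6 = -m^2 + 9*m - 18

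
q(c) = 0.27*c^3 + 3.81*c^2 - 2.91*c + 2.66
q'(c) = 0.81*c^2 + 7.62*c - 2.91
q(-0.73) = 6.71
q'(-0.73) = -8.04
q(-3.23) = 42.71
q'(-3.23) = -19.07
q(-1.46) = 14.19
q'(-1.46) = -12.31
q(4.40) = 86.62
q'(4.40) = 46.30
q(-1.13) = 10.42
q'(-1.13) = -10.49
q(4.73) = 102.71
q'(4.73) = 51.25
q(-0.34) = 4.08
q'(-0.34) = -5.41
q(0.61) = 2.36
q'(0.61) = 2.04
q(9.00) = 481.91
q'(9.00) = 131.28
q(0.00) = 2.66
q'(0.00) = -2.91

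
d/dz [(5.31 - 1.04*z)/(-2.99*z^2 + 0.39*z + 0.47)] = (-3.1096*z^2 + 31.7538*z - 2.5597)/(8.9401*z^4 - 2.3322*z^3 - 2.6585*z^2 + 0.3666*z + 0.2209)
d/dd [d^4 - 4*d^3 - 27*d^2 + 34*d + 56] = 4*d^3 - 12*d^2 - 54*d + 34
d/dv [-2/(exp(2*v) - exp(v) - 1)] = (4*exp(v) - 2)*exp(v)/(-exp(2*v) + exp(v) + 1)^2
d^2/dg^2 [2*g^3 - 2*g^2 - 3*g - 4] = 12*g - 4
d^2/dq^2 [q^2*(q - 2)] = 6*q - 4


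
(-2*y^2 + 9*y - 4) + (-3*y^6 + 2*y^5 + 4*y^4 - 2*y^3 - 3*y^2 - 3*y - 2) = -3*y^6 + 2*y^5 + 4*y^4 - 2*y^3 - 5*y^2 + 6*y - 6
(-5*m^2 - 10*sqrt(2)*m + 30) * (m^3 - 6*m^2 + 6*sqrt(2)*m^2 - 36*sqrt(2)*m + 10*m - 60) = -5*m^5 - 40*sqrt(2)*m^4 + 30*m^4 - 140*m^3 + 240*sqrt(2)*m^3 + 80*sqrt(2)*m^2 + 840*m^2 - 480*sqrt(2)*m + 300*m - 1800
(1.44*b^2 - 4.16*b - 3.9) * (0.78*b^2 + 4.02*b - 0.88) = 1.1232*b^4 + 2.544*b^3 - 21.0324*b^2 - 12.0172*b + 3.432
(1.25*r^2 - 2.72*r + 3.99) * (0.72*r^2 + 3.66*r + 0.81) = 0.9*r^4 + 2.6166*r^3 - 6.0699*r^2 + 12.4002*r + 3.2319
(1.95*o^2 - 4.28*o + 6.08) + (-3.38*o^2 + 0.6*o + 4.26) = -1.43*o^2 - 3.68*o + 10.34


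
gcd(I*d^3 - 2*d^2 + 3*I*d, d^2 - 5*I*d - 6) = 1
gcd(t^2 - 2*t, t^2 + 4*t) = t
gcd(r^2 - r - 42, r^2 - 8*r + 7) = r - 7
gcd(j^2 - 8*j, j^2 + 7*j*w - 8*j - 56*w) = j - 8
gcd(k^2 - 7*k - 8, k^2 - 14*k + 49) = 1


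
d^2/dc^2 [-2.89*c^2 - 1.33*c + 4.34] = -5.78000000000000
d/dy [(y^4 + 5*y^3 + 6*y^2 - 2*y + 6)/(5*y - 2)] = (15*y^4 + 42*y^3 - 24*y - 26)/(25*y^2 - 20*y + 4)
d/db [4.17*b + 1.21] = 4.17000000000000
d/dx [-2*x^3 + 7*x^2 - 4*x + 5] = -6*x^2 + 14*x - 4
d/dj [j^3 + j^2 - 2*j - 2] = 3*j^2 + 2*j - 2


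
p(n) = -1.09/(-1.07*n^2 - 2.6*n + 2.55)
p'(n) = -1.09*(2.14*n + 2.6)/(-1.07*n^2 - 2.6*n + 2.55)^2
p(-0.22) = -0.36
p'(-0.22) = -0.25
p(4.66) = 0.03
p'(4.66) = -0.01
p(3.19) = 0.07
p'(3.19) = -0.04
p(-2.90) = -1.00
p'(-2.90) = 3.30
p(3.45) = 0.06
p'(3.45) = -0.03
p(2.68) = 0.09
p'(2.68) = -0.06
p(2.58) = 0.10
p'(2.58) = -0.07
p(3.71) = 0.05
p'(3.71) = -0.02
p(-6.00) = 0.05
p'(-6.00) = 0.03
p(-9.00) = 0.02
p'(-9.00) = 0.00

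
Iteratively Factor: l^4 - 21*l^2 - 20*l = (l + 4)*(l^3 - 4*l^2 - 5*l) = (l - 5)*(l + 4)*(l^2 + l) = l*(l - 5)*(l + 4)*(l + 1)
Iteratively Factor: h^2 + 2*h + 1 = (h + 1)*(h + 1)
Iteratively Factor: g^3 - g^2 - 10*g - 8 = (g - 4)*(g^2 + 3*g + 2) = (g - 4)*(g + 1)*(g + 2)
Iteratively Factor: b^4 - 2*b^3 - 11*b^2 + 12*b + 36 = (b - 3)*(b^3 + b^2 - 8*b - 12) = (b - 3)*(b + 2)*(b^2 - b - 6) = (b - 3)^2*(b + 2)*(b + 2)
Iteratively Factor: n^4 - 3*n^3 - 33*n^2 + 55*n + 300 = (n + 4)*(n^3 - 7*n^2 - 5*n + 75) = (n - 5)*(n + 4)*(n^2 - 2*n - 15) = (n - 5)*(n + 3)*(n + 4)*(n - 5)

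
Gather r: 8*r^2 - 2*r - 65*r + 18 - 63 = 8*r^2 - 67*r - 45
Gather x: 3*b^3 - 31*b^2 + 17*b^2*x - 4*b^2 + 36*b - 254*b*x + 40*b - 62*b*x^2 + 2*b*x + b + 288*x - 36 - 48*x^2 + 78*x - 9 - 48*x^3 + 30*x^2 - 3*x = 3*b^3 - 35*b^2 + 77*b - 48*x^3 + x^2*(-62*b - 18) + x*(17*b^2 - 252*b + 363) - 45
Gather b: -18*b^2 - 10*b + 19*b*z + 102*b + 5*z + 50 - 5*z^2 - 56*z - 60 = -18*b^2 + b*(19*z + 92) - 5*z^2 - 51*z - 10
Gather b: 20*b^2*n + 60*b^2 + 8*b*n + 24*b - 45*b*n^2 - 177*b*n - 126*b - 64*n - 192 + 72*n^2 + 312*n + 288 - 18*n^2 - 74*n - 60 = b^2*(20*n + 60) + b*(-45*n^2 - 169*n - 102) + 54*n^2 + 174*n + 36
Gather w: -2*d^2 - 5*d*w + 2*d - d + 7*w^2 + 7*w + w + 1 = -2*d^2 + d + 7*w^2 + w*(8 - 5*d) + 1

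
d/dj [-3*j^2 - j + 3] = -6*j - 1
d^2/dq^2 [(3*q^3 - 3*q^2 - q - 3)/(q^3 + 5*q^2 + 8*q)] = 2*(-18*q^6 - 75*q^5 + 39*q^4 + 175*q^3 - 297*q^2 - 360*q - 192)/(q^3*(q^6 + 15*q^5 + 99*q^4 + 365*q^3 + 792*q^2 + 960*q + 512))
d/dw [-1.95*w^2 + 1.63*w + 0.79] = 1.63 - 3.9*w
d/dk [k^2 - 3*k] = 2*k - 3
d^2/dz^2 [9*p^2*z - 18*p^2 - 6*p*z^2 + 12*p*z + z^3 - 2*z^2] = -12*p + 6*z - 4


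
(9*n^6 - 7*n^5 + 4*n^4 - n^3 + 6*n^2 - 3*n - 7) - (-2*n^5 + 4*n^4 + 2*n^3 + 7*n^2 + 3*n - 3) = 9*n^6 - 5*n^5 - 3*n^3 - n^2 - 6*n - 4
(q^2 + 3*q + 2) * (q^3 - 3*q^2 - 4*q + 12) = q^5 - 11*q^3 - 6*q^2 + 28*q + 24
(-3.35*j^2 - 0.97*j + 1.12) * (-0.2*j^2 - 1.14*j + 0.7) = 0.67*j^4 + 4.013*j^3 - 1.4632*j^2 - 1.9558*j + 0.784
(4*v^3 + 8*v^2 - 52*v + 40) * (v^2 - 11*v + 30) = 4*v^5 - 36*v^4 - 20*v^3 + 852*v^2 - 2000*v + 1200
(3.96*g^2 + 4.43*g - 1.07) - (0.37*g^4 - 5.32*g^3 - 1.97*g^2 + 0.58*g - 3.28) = -0.37*g^4 + 5.32*g^3 + 5.93*g^2 + 3.85*g + 2.21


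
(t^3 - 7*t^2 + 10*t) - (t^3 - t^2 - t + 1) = -6*t^2 + 11*t - 1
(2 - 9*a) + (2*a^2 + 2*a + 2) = 2*a^2 - 7*a + 4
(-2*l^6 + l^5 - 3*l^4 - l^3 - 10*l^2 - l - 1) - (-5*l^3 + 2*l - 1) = -2*l^6 + l^5 - 3*l^4 + 4*l^3 - 10*l^2 - 3*l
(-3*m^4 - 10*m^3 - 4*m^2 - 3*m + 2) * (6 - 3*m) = 9*m^5 + 12*m^4 - 48*m^3 - 15*m^2 - 24*m + 12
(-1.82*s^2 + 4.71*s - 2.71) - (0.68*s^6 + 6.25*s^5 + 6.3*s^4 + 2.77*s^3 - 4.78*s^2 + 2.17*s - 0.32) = -0.68*s^6 - 6.25*s^5 - 6.3*s^4 - 2.77*s^3 + 2.96*s^2 + 2.54*s - 2.39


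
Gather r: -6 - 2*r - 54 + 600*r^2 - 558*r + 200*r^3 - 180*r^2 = 200*r^3 + 420*r^2 - 560*r - 60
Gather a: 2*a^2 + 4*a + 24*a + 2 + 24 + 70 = 2*a^2 + 28*a + 96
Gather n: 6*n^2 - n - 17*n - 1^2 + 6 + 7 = 6*n^2 - 18*n + 12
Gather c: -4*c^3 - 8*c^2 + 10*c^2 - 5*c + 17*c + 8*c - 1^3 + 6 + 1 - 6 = -4*c^3 + 2*c^2 + 20*c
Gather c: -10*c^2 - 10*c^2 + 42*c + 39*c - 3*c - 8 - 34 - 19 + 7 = -20*c^2 + 78*c - 54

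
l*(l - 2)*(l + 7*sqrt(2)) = l^3 - 2*l^2 + 7*sqrt(2)*l^2 - 14*sqrt(2)*l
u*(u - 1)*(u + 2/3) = u^3 - u^2/3 - 2*u/3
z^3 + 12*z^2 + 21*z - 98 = (z - 2)*(z + 7)^2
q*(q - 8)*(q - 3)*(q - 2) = q^4 - 13*q^3 + 46*q^2 - 48*q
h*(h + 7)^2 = h^3 + 14*h^2 + 49*h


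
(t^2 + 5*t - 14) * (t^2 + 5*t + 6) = t^4 + 10*t^3 + 17*t^2 - 40*t - 84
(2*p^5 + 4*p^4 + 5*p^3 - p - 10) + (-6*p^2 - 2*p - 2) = 2*p^5 + 4*p^4 + 5*p^3 - 6*p^2 - 3*p - 12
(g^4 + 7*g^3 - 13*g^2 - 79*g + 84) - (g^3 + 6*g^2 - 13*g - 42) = g^4 + 6*g^3 - 19*g^2 - 66*g + 126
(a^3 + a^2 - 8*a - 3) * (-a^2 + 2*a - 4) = -a^5 + a^4 + 6*a^3 - 17*a^2 + 26*a + 12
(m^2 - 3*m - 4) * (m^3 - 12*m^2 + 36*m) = m^5 - 15*m^4 + 68*m^3 - 60*m^2 - 144*m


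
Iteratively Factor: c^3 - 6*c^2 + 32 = (c - 4)*(c^2 - 2*c - 8) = (c - 4)*(c + 2)*(c - 4)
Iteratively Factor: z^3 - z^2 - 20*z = (z - 5)*(z^2 + 4*z) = (z - 5)*(z + 4)*(z)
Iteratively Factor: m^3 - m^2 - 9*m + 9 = (m - 1)*(m^2 - 9) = (m - 1)*(m + 3)*(m - 3)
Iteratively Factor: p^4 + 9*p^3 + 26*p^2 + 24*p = (p + 4)*(p^3 + 5*p^2 + 6*p) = (p + 3)*(p + 4)*(p^2 + 2*p) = (p + 2)*(p + 3)*(p + 4)*(p)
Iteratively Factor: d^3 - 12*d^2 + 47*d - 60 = (d - 3)*(d^2 - 9*d + 20) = (d - 4)*(d - 3)*(d - 5)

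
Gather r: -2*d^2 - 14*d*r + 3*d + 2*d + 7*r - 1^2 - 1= -2*d^2 + 5*d + r*(7 - 14*d) - 2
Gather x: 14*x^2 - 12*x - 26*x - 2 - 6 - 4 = 14*x^2 - 38*x - 12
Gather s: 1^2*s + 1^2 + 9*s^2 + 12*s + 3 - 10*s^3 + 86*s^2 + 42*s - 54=-10*s^3 + 95*s^2 + 55*s - 50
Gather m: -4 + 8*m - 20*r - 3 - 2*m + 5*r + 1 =6*m - 15*r - 6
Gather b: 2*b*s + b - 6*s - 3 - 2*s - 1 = b*(2*s + 1) - 8*s - 4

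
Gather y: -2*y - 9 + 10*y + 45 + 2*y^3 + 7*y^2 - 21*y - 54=2*y^3 + 7*y^2 - 13*y - 18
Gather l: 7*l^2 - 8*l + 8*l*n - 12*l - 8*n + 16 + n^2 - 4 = 7*l^2 + l*(8*n - 20) + n^2 - 8*n + 12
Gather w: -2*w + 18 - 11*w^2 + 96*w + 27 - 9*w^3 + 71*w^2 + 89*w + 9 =-9*w^3 + 60*w^2 + 183*w + 54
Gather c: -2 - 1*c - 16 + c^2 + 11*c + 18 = c^2 + 10*c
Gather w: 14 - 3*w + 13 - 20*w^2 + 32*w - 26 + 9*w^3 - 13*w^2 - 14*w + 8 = 9*w^3 - 33*w^2 + 15*w + 9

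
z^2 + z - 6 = (z - 2)*(z + 3)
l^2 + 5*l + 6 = (l + 2)*(l + 3)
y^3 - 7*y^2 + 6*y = y*(y - 6)*(y - 1)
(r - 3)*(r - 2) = r^2 - 5*r + 6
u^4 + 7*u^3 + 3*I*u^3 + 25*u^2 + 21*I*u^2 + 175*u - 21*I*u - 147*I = (u + 7)*(u - 3*I)*(u - I)*(u + 7*I)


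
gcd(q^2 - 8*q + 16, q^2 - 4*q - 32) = 1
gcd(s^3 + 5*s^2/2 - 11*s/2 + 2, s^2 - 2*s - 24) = s + 4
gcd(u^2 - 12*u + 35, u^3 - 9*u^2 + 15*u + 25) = u - 5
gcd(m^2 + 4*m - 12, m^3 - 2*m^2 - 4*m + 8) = m - 2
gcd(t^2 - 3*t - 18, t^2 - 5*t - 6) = t - 6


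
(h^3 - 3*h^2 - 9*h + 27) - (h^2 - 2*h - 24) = h^3 - 4*h^2 - 7*h + 51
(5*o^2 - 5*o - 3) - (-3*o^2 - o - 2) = 8*o^2 - 4*o - 1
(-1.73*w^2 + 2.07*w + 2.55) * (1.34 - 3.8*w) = 6.574*w^3 - 10.1842*w^2 - 6.9162*w + 3.417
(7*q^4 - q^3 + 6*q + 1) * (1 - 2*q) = -14*q^5 + 9*q^4 - q^3 - 12*q^2 + 4*q + 1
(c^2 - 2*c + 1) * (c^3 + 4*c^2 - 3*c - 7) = c^5 + 2*c^4 - 10*c^3 + 3*c^2 + 11*c - 7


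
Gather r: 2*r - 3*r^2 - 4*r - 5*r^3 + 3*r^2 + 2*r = -5*r^3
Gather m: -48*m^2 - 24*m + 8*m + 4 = -48*m^2 - 16*m + 4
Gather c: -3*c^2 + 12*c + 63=-3*c^2 + 12*c + 63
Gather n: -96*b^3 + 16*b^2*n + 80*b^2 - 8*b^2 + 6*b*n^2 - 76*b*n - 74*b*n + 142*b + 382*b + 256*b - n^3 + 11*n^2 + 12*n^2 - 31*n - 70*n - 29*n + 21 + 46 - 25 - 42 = -96*b^3 + 72*b^2 + 780*b - n^3 + n^2*(6*b + 23) + n*(16*b^2 - 150*b - 130)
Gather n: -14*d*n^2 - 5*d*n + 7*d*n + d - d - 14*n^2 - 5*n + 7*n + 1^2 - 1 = n^2*(-14*d - 14) + n*(2*d + 2)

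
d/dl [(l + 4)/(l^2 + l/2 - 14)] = -4/(4*l^2 - 28*l + 49)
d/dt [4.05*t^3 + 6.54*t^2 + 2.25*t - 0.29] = 12.15*t^2 + 13.08*t + 2.25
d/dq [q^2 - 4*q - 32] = 2*q - 4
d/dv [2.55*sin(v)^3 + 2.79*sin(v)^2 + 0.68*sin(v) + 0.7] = (7.65*sin(v)^2 + 5.58*sin(v) + 0.68)*cos(v)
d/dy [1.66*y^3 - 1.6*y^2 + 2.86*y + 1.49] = 4.98*y^2 - 3.2*y + 2.86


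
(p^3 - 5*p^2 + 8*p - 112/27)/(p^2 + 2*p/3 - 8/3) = (9*p^2 - 33*p + 28)/(9*(p + 2))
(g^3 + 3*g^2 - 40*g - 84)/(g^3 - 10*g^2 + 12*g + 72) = (g + 7)/(g - 6)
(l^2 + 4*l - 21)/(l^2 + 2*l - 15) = (l + 7)/(l + 5)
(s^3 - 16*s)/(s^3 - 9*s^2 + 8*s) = (s^2 - 16)/(s^2 - 9*s + 8)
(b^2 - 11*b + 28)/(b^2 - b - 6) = (-b^2 + 11*b - 28)/(-b^2 + b + 6)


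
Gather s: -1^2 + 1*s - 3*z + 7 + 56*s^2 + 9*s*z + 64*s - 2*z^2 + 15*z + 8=56*s^2 + s*(9*z + 65) - 2*z^2 + 12*z + 14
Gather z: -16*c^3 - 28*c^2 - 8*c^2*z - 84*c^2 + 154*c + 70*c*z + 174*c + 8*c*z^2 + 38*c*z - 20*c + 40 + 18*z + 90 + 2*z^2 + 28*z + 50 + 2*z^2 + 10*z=-16*c^3 - 112*c^2 + 308*c + z^2*(8*c + 4) + z*(-8*c^2 + 108*c + 56) + 180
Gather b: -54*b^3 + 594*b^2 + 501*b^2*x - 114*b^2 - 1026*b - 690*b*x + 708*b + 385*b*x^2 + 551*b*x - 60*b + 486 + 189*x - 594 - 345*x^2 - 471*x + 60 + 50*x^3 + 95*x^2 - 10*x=-54*b^3 + b^2*(501*x + 480) + b*(385*x^2 - 139*x - 378) + 50*x^3 - 250*x^2 - 292*x - 48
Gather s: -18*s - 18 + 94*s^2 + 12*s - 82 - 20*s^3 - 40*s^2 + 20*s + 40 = -20*s^3 + 54*s^2 + 14*s - 60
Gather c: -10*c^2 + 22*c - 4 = -10*c^2 + 22*c - 4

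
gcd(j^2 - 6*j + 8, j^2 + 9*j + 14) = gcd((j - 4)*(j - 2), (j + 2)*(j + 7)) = 1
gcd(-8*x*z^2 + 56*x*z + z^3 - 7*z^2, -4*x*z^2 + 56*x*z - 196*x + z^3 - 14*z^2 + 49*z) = z - 7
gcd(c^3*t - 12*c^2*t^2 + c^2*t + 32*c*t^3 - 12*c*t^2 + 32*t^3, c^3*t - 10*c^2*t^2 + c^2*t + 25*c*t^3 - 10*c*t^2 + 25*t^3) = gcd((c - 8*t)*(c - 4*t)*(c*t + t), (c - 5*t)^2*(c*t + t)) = c*t + t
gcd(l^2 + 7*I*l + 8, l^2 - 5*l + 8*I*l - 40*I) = l + 8*I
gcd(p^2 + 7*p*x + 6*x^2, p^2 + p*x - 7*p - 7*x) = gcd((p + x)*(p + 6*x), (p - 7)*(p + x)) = p + x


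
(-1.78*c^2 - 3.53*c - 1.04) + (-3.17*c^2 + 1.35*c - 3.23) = -4.95*c^2 - 2.18*c - 4.27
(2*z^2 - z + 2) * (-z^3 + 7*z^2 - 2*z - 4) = -2*z^5 + 15*z^4 - 13*z^3 + 8*z^2 - 8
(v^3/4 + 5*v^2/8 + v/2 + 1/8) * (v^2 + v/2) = v^5/4 + 3*v^4/4 + 13*v^3/16 + 3*v^2/8 + v/16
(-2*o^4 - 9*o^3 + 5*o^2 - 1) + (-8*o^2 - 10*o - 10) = -2*o^4 - 9*o^3 - 3*o^2 - 10*o - 11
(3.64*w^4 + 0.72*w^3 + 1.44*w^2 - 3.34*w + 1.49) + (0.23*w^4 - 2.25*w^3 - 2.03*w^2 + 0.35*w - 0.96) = 3.87*w^4 - 1.53*w^3 - 0.59*w^2 - 2.99*w + 0.53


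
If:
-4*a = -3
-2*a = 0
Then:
No Solution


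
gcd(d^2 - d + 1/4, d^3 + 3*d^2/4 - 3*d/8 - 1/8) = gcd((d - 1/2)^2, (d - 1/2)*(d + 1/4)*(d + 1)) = d - 1/2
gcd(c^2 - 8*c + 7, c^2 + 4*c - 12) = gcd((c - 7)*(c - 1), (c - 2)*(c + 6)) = 1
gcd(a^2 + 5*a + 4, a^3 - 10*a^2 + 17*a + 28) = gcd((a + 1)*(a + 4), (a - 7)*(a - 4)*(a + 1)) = a + 1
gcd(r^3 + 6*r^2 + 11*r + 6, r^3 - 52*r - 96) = r + 2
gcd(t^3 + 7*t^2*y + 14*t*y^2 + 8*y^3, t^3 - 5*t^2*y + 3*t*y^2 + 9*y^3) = t + y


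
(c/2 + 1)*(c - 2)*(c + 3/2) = c^3/2 + 3*c^2/4 - 2*c - 3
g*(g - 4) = g^2 - 4*g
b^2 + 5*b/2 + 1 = (b + 1/2)*(b + 2)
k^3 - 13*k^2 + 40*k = k*(k - 8)*(k - 5)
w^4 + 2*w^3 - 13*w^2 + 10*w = w*(w - 2)*(w - 1)*(w + 5)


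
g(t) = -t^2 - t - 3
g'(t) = -2*t - 1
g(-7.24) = -48.18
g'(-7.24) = 13.48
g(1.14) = -5.44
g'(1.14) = -3.28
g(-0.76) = -2.82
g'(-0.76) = 0.52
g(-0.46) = -2.75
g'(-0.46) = -0.08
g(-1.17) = -3.20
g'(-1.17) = 1.34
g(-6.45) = -38.15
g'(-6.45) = 11.90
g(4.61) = -28.86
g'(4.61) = -10.22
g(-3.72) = -13.12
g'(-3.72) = 6.44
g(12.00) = -159.00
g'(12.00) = -25.00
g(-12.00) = -135.00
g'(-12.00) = 23.00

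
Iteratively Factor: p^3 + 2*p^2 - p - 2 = (p + 1)*(p^2 + p - 2) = (p - 1)*(p + 1)*(p + 2)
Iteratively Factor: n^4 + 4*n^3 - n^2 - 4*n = (n + 4)*(n^3 - n) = (n - 1)*(n + 4)*(n^2 + n) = (n - 1)*(n + 1)*(n + 4)*(n)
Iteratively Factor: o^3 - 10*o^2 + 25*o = (o)*(o^2 - 10*o + 25) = o*(o - 5)*(o - 5)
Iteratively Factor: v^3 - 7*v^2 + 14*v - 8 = (v - 4)*(v^2 - 3*v + 2) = (v - 4)*(v - 2)*(v - 1)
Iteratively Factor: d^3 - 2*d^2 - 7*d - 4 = (d - 4)*(d^2 + 2*d + 1) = (d - 4)*(d + 1)*(d + 1)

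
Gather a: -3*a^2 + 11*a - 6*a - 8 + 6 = -3*a^2 + 5*a - 2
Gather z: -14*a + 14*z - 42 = -14*a + 14*z - 42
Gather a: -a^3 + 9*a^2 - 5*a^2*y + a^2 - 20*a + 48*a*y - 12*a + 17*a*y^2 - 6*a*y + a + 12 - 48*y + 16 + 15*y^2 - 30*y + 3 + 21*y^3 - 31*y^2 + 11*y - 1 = -a^3 + a^2*(10 - 5*y) + a*(17*y^2 + 42*y - 31) + 21*y^3 - 16*y^2 - 67*y + 30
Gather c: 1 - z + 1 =2 - z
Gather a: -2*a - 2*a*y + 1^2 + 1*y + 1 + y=a*(-2*y - 2) + 2*y + 2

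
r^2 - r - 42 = (r - 7)*(r + 6)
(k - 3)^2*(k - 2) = k^3 - 8*k^2 + 21*k - 18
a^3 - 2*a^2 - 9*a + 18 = (a - 3)*(a - 2)*(a + 3)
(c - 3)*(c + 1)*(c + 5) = c^3 + 3*c^2 - 13*c - 15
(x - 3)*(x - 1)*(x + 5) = x^3 + x^2 - 17*x + 15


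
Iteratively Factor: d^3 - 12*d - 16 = (d + 2)*(d^2 - 2*d - 8) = (d - 4)*(d + 2)*(d + 2)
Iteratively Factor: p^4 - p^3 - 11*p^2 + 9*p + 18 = (p + 1)*(p^3 - 2*p^2 - 9*p + 18) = (p + 1)*(p + 3)*(p^2 - 5*p + 6) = (p - 2)*(p + 1)*(p + 3)*(p - 3)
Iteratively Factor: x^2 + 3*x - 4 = (x - 1)*(x + 4)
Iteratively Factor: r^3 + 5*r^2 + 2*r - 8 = (r + 2)*(r^2 + 3*r - 4) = (r - 1)*(r + 2)*(r + 4)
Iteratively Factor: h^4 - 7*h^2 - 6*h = (h - 3)*(h^3 + 3*h^2 + 2*h) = (h - 3)*(h + 2)*(h^2 + h) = h*(h - 3)*(h + 2)*(h + 1)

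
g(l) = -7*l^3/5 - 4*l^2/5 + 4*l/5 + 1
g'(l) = -21*l^2/5 - 8*l/5 + 4/5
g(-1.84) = 5.54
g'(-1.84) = -10.48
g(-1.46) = 2.48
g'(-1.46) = -5.82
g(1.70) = -6.83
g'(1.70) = -14.06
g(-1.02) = 0.84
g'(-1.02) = -1.94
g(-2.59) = 17.89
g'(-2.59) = -23.23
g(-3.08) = 31.85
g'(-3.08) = -34.11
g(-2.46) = 15.03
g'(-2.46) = -20.68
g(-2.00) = 7.40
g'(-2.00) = -12.80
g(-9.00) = 949.60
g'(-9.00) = -325.00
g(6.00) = -325.40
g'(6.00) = -160.00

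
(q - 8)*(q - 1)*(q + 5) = q^3 - 4*q^2 - 37*q + 40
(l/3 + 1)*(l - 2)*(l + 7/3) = l^3/3 + 10*l^2/9 - 11*l/9 - 14/3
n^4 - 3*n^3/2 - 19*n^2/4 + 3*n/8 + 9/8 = (n - 3)*(n - 1/2)*(n + 1/2)*(n + 3/2)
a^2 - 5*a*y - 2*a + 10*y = (a - 2)*(a - 5*y)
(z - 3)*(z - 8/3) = z^2 - 17*z/3 + 8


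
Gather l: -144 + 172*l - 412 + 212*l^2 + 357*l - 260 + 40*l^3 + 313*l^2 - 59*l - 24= 40*l^3 + 525*l^2 + 470*l - 840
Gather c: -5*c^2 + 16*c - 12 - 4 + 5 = -5*c^2 + 16*c - 11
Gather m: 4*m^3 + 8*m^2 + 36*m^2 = 4*m^3 + 44*m^2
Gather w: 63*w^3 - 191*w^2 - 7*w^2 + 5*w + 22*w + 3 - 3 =63*w^3 - 198*w^2 + 27*w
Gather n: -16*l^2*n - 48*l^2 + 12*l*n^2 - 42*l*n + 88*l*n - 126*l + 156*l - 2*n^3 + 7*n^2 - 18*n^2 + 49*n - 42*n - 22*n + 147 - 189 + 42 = -48*l^2 + 30*l - 2*n^3 + n^2*(12*l - 11) + n*(-16*l^2 + 46*l - 15)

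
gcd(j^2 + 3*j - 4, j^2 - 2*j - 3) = 1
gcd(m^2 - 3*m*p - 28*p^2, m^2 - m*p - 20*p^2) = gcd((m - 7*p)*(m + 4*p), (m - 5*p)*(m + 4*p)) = m + 4*p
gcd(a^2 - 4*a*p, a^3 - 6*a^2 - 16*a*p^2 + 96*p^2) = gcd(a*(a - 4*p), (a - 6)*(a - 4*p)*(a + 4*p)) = -a + 4*p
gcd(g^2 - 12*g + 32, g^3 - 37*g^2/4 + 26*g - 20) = g - 4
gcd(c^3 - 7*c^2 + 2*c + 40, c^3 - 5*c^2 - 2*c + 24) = c^2 - 2*c - 8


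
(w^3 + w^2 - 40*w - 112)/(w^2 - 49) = (w^2 + 8*w + 16)/(w + 7)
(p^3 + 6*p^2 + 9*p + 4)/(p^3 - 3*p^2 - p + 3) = (p^2 + 5*p + 4)/(p^2 - 4*p + 3)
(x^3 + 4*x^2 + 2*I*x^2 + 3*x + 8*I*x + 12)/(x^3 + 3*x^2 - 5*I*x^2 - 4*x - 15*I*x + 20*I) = (x^2 + 2*I*x + 3)/(x^2 - x*(1 + 5*I) + 5*I)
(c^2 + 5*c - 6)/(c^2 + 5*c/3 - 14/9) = 9*(c^2 + 5*c - 6)/(9*c^2 + 15*c - 14)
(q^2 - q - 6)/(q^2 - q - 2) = (-q^2 + q + 6)/(-q^2 + q + 2)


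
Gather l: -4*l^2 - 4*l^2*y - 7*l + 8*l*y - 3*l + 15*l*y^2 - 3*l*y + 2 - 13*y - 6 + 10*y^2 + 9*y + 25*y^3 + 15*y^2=l^2*(-4*y - 4) + l*(15*y^2 + 5*y - 10) + 25*y^3 + 25*y^2 - 4*y - 4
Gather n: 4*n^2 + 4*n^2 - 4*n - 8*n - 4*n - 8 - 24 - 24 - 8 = 8*n^2 - 16*n - 64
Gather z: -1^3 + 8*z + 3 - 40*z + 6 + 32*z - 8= 0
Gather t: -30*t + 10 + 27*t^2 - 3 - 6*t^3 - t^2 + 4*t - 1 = -6*t^3 + 26*t^2 - 26*t + 6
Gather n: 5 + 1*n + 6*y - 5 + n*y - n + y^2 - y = n*y + y^2 + 5*y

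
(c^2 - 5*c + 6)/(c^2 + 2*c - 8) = (c - 3)/(c + 4)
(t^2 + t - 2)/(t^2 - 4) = (t - 1)/(t - 2)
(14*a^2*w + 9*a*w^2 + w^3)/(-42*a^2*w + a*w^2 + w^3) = (2*a + w)/(-6*a + w)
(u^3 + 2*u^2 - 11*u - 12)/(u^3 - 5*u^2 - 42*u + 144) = (u^2 + 5*u + 4)/(u^2 - 2*u - 48)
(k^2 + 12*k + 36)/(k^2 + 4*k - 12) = (k + 6)/(k - 2)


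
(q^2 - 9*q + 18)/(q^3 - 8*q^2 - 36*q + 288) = (q - 3)/(q^2 - 2*q - 48)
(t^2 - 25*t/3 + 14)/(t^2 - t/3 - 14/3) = (t - 6)/(t + 2)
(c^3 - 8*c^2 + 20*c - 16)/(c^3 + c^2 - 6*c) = (c^2 - 6*c + 8)/(c*(c + 3))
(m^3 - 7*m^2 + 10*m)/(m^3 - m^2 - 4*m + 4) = m*(m - 5)/(m^2 + m - 2)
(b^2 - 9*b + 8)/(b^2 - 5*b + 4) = (b - 8)/(b - 4)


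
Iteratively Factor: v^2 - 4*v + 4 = (v - 2)*(v - 2)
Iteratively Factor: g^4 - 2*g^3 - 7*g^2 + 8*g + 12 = (g - 2)*(g^3 - 7*g - 6) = (g - 3)*(g - 2)*(g^2 + 3*g + 2) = (g - 3)*(g - 2)*(g + 2)*(g + 1)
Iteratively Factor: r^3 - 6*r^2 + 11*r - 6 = (r - 1)*(r^2 - 5*r + 6) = (r - 3)*(r - 1)*(r - 2)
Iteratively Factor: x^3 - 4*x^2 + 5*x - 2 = (x - 1)*(x^2 - 3*x + 2) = (x - 2)*(x - 1)*(x - 1)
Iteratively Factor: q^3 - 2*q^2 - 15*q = (q - 5)*(q^2 + 3*q) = (q - 5)*(q + 3)*(q)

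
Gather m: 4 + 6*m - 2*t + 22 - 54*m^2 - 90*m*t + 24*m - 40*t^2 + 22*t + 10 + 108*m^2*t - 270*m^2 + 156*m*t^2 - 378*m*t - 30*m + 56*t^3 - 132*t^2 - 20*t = m^2*(108*t - 324) + m*(156*t^2 - 468*t) + 56*t^3 - 172*t^2 + 36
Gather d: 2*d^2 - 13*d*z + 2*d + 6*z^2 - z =2*d^2 + d*(2 - 13*z) + 6*z^2 - z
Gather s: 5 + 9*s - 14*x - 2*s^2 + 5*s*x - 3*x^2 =-2*s^2 + s*(5*x + 9) - 3*x^2 - 14*x + 5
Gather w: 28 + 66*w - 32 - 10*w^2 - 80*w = -10*w^2 - 14*w - 4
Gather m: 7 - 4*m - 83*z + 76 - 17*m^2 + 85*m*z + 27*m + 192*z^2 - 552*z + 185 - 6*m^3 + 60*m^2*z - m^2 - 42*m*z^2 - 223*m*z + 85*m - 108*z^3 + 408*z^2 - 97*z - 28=-6*m^3 + m^2*(60*z - 18) + m*(-42*z^2 - 138*z + 108) - 108*z^3 + 600*z^2 - 732*z + 240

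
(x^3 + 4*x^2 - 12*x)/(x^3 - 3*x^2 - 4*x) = (-x^2 - 4*x + 12)/(-x^2 + 3*x + 4)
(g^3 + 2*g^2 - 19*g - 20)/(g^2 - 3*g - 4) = g + 5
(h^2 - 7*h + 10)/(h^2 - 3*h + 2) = (h - 5)/(h - 1)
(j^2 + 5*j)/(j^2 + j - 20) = j/(j - 4)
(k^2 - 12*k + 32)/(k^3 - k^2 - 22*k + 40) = (k - 8)/(k^2 + 3*k - 10)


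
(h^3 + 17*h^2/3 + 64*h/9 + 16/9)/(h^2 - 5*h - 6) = (9*h^3 + 51*h^2 + 64*h + 16)/(9*(h^2 - 5*h - 6))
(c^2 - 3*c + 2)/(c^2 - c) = (c - 2)/c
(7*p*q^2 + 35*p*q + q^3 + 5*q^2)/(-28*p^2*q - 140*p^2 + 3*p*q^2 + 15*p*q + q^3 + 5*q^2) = -q/(4*p - q)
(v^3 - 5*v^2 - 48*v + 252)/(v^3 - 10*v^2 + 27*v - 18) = (v^2 + v - 42)/(v^2 - 4*v + 3)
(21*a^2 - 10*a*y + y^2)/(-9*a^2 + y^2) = (-7*a + y)/(3*a + y)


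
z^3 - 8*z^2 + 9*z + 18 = (z - 6)*(z - 3)*(z + 1)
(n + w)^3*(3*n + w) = 3*n^4 + 10*n^3*w + 12*n^2*w^2 + 6*n*w^3 + w^4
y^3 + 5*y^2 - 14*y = y*(y - 2)*(y + 7)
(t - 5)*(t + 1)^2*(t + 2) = t^4 - t^3 - 15*t^2 - 23*t - 10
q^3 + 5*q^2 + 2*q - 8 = (q - 1)*(q + 2)*(q + 4)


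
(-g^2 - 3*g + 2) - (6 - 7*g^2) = 6*g^2 - 3*g - 4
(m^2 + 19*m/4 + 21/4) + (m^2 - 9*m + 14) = 2*m^2 - 17*m/4 + 77/4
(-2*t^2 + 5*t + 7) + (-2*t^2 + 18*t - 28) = -4*t^2 + 23*t - 21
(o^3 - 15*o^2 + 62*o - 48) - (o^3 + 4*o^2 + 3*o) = -19*o^2 + 59*o - 48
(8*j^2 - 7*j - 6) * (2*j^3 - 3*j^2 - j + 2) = 16*j^5 - 38*j^4 + j^3 + 41*j^2 - 8*j - 12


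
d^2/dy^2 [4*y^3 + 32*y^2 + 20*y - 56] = 24*y + 64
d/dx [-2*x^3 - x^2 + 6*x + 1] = -6*x^2 - 2*x + 6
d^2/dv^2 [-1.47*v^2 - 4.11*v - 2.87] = -2.94000000000000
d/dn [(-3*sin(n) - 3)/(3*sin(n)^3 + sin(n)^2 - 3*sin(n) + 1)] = 6*(3*sin(n)^3 + 5*sin(n)^2 + sin(n) - 2)*cos(n)/(-3*sin(n)*cos(n)^2 - cos(n)^2 + 2)^2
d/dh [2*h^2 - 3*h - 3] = 4*h - 3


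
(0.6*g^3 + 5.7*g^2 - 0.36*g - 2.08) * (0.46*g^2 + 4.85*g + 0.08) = 0.276*g^5 + 5.532*g^4 + 27.5274*g^3 - 2.2468*g^2 - 10.1168*g - 0.1664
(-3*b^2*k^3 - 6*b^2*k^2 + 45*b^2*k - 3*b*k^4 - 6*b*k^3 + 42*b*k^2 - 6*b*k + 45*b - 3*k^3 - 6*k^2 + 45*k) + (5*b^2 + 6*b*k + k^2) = -3*b^2*k^3 - 6*b^2*k^2 + 45*b^2*k + 5*b^2 - 3*b*k^4 - 6*b*k^3 + 42*b*k^2 + 45*b - 3*k^3 - 5*k^2 + 45*k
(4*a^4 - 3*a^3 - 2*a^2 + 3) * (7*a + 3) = 28*a^5 - 9*a^4 - 23*a^3 - 6*a^2 + 21*a + 9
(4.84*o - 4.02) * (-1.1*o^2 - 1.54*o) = -5.324*o^3 - 3.0316*o^2 + 6.1908*o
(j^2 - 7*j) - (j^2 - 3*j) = -4*j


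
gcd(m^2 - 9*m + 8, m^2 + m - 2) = m - 1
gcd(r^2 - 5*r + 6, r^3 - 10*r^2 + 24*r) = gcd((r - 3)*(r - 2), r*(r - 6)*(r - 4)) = 1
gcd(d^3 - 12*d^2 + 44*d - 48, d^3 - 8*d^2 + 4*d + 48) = d^2 - 10*d + 24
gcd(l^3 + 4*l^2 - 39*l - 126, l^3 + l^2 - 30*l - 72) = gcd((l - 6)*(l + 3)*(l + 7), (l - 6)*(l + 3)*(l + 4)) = l^2 - 3*l - 18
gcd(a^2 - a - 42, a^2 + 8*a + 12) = a + 6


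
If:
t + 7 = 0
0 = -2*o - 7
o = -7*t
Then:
No Solution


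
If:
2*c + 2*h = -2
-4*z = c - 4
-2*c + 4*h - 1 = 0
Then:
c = -5/6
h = -1/6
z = 29/24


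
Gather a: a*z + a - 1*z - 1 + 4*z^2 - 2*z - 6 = a*(z + 1) + 4*z^2 - 3*z - 7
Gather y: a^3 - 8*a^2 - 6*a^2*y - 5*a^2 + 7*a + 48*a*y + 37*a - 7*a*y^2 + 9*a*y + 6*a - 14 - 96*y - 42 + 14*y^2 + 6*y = a^3 - 13*a^2 + 50*a + y^2*(14 - 7*a) + y*(-6*a^2 + 57*a - 90) - 56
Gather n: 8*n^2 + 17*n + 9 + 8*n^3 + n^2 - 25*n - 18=8*n^3 + 9*n^2 - 8*n - 9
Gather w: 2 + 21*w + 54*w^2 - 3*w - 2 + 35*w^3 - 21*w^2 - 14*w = 35*w^3 + 33*w^2 + 4*w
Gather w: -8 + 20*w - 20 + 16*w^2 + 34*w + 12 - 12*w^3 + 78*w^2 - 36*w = -12*w^3 + 94*w^2 + 18*w - 16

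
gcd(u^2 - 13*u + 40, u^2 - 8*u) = u - 8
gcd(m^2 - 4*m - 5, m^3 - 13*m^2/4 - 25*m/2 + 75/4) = m - 5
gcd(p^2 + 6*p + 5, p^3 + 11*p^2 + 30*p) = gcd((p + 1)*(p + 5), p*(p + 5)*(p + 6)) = p + 5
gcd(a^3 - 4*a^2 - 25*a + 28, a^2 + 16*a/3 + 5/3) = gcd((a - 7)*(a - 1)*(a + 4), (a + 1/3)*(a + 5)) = 1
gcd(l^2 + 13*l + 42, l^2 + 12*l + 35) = l + 7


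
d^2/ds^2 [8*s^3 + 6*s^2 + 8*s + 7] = 48*s + 12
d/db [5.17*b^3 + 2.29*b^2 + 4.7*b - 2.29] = 15.51*b^2 + 4.58*b + 4.7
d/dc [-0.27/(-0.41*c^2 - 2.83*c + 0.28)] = (-0.2214*c - 0.7641)/(0.41*c^2 + 2.83*c - 0.28)^2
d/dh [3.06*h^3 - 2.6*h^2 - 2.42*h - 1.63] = 9.18*h^2 - 5.2*h - 2.42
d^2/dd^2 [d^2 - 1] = 2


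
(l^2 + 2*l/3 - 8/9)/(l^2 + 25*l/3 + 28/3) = (l - 2/3)/(l + 7)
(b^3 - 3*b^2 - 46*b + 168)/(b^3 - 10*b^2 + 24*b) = (b + 7)/b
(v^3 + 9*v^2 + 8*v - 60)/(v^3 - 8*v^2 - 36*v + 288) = (v^2 + 3*v - 10)/(v^2 - 14*v + 48)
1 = 1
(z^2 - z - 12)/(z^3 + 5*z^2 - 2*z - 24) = (z - 4)/(z^2 + 2*z - 8)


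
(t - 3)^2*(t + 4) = t^3 - 2*t^2 - 15*t + 36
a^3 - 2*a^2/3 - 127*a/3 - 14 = (a - 7)*(a + 1/3)*(a + 6)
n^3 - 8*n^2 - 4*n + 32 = (n - 8)*(n - 2)*(n + 2)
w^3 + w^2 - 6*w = w*(w - 2)*(w + 3)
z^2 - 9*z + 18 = (z - 6)*(z - 3)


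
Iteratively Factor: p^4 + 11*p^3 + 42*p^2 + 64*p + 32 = (p + 4)*(p^3 + 7*p^2 + 14*p + 8) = (p + 4)^2*(p^2 + 3*p + 2) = (p + 2)*(p + 4)^2*(p + 1)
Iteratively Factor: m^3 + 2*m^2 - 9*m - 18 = (m - 3)*(m^2 + 5*m + 6) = (m - 3)*(m + 2)*(m + 3)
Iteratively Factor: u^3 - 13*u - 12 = (u + 1)*(u^2 - u - 12) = (u - 4)*(u + 1)*(u + 3)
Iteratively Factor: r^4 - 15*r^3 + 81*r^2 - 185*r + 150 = (r - 2)*(r^3 - 13*r^2 + 55*r - 75) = (r - 5)*(r - 2)*(r^2 - 8*r + 15) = (r - 5)^2*(r - 2)*(r - 3)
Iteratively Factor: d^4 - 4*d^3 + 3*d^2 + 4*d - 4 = (d - 2)*(d^3 - 2*d^2 - d + 2) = (d - 2)^2*(d^2 - 1) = (d - 2)^2*(d + 1)*(d - 1)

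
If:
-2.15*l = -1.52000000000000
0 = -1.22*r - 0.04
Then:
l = 0.71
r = -0.03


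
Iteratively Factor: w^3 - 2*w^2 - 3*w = (w)*(w^2 - 2*w - 3) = w*(w - 3)*(w + 1)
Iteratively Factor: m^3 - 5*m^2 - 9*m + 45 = (m - 5)*(m^2 - 9) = (m - 5)*(m + 3)*(m - 3)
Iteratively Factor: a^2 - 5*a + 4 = (a - 1)*(a - 4)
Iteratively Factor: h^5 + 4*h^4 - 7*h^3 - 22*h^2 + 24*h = (h)*(h^4 + 4*h^3 - 7*h^2 - 22*h + 24) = h*(h + 4)*(h^3 - 7*h + 6) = h*(h - 1)*(h + 4)*(h^2 + h - 6) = h*(h - 1)*(h + 3)*(h + 4)*(h - 2)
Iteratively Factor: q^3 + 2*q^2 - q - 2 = (q + 2)*(q^2 - 1) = (q - 1)*(q + 2)*(q + 1)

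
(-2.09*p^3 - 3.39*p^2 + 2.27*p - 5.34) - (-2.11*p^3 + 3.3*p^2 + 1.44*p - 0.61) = 0.02*p^3 - 6.69*p^2 + 0.83*p - 4.73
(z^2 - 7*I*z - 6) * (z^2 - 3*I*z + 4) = z^4 - 10*I*z^3 - 23*z^2 - 10*I*z - 24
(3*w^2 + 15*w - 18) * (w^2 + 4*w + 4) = 3*w^4 + 27*w^3 + 54*w^2 - 12*w - 72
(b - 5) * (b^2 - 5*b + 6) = b^3 - 10*b^2 + 31*b - 30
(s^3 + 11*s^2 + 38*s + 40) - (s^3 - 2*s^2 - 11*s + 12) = 13*s^2 + 49*s + 28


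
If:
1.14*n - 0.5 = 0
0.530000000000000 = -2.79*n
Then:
No Solution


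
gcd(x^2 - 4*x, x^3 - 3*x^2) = x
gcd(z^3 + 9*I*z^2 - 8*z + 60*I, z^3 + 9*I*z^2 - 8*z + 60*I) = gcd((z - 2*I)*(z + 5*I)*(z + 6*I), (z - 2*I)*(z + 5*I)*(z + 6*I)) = z^3 + 9*I*z^2 - 8*z + 60*I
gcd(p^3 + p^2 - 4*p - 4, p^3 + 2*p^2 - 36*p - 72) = p + 2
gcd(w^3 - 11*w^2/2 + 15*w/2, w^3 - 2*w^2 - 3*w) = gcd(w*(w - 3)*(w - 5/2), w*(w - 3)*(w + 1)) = w^2 - 3*w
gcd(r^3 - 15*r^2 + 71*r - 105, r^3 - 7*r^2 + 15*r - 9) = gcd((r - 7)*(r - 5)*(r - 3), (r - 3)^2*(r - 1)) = r - 3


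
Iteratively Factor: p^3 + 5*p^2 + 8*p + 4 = (p + 2)*(p^2 + 3*p + 2) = (p + 1)*(p + 2)*(p + 2)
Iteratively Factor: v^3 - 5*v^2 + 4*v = (v - 4)*(v^2 - v) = (v - 4)*(v - 1)*(v)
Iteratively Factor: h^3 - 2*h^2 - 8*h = (h - 4)*(h^2 + 2*h) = h*(h - 4)*(h + 2)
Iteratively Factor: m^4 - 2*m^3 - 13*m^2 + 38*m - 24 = (m + 4)*(m^3 - 6*m^2 + 11*m - 6) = (m - 2)*(m + 4)*(m^2 - 4*m + 3) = (m - 3)*(m - 2)*(m + 4)*(m - 1)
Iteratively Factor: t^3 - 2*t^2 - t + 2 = (t - 1)*(t^2 - t - 2) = (t - 1)*(t + 1)*(t - 2)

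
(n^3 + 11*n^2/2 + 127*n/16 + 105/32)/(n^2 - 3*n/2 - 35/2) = (n^2 + 2*n + 15/16)/(n - 5)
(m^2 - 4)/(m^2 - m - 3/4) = 4*(4 - m^2)/(-4*m^2 + 4*m + 3)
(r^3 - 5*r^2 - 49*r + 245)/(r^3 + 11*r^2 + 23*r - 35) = (r^2 - 12*r + 35)/(r^2 + 4*r - 5)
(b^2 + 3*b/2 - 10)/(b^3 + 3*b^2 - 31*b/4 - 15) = 2/(2*b + 3)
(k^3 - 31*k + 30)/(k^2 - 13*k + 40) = (k^2 + 5*k - 6)/(k - 8)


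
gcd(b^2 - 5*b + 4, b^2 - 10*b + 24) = b - 4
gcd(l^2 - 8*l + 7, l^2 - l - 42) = l - 7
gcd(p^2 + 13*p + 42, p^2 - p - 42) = p + 6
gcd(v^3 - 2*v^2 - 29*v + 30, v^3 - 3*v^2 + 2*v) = v - 1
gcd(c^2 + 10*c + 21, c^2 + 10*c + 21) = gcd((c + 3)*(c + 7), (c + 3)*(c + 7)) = c^2 + 10*c + 21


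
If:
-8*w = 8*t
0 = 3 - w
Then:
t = -3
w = 3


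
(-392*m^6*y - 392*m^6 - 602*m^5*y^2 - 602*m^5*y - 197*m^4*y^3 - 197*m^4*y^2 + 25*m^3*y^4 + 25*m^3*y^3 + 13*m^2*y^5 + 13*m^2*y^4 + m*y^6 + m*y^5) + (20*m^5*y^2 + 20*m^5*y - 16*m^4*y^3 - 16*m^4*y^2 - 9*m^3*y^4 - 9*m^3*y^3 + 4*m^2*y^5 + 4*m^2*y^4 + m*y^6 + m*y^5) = -392*m^6*y - 392*m^6 - 582*m^5*y^2 - 582*m^5*y - 213*m^4*y^3 - 213*m^4*y^2 + 16*m^3*y^4 + 16*m^3*y^3 + 17*m^2*y^5 + 17*m^2*y^4 + 2*m*y^6 + 2*m*y^5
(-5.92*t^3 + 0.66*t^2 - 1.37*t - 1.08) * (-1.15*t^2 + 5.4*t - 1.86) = 6.808*t^5 - 32.727*t^4 + 16.1507*t^3 - 7.3836*t^2 - 3.2838*t + 2.0088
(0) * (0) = 0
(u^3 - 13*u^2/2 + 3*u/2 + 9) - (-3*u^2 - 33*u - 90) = u^3 - 7*u^2/2 + 69*u/2 + 99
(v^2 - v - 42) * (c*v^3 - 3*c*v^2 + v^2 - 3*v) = c*v^5 - 4*c*v^4 - 39*c*v^3 + 126*c*v^2 + v^4 - 4*v^3 - 39*v^2 + 126*v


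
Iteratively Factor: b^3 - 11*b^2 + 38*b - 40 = (b - 5)*(b^2 - 6*b + 8) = (b - 5)*(b - 2)*(b - 4)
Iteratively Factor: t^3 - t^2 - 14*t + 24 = (t + 4)*(t^2 - 5*t + 6) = (t - 2)*(t + 4)*(t - 3)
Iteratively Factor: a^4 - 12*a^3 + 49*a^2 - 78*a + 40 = (a - 4)*(a^3 - 8*a^2 + 17*a - 10) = (a - 4)*(a - 1)*(a^2 - 7*a + 10) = (a - 4)*(a - 2)*(a - 1)*(a - 5)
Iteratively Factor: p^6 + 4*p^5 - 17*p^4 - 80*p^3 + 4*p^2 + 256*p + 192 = (p + 3)*(p^5 + p^4 - 20*p^3 - 20*p^2 + 64*p + 64) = (p - 2)*(p + 3)*(p^4 + 3*p^3 - 14*p^2 - 48*p - 32) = (p - 2)*(p + 3)*(p + 4)*(p^3 - p^2 - 10*p - 8) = (p - 2)*(p + 2)*(p + 3)*(p + 4)*(p^2 - 3*p - 4) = (p - 4)*(p - 2)*(p + 2)*(p + 3)*(p + 4)*(p + 1)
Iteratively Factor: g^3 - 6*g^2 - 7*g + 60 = (g - 4)*(g^2 - 2*g - 15) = (g - 4)*(g + 3)*(g - 5)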